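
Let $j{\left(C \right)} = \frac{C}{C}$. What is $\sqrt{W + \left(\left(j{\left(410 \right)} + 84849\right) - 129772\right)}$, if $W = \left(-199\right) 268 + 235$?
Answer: $3 i \sqrt{10891} \approx 313.08 i$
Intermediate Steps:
$j{\left(C \right)} = 1$
$W = -53097$ ($W = -53332 + 235 = -53097$)
$\sqrt{W + \left(\left(j{\left(410 \right)} + 84849\right) - 129772\right)} = \sqrt{-53097 + \left(\left(1 + 84849\right) - 129772\right)} = \sqrt{-53097 + \left(84850 - 129772\right)} = \sqrt{-53097 - 44922} = \sqrt{-98019} = 3 i \sqrt{10891}$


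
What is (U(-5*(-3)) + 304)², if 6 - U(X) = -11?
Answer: 103041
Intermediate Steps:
U(X) = 17 (U(X) = 6 - 1*(-11) = 6 + 11 = 17)
(U(-5*(-3)) + 304)² = (17 + 304)² = 321² = 103041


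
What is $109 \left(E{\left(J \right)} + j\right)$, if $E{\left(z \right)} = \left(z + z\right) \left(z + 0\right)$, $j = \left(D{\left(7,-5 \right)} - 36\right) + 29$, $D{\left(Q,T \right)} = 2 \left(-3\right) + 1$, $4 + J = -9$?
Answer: $35534$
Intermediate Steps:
$J = -13$ ($J = -4 - 9 = -13$)
$D{\left(Q,T \right)} = -5$ ($D{\left(Q,T \right)} = -6 + 1 = -5$)
$j = -12$ ($j = \left(-5 - 36\right) + 29 = -41 + 29 = -12$)
$E{\left(z \right)} = 2 z^{2}$ ($E{\left(z \right)} = 2 z z = 2 z^{2}$)
$109 \left(E{\left(J \right)} + j\right) = 109 \left(2 \left(-13\right)^{2} - 12\right) = 109 \left(2 \cdot 169 - 12\right) = 109 \left(338 - 12\right) = 109 \cdot 326 = 35534$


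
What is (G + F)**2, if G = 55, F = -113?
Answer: 3364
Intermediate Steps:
(G + F)**2 = (55 - 113)**2 = (-58)**2 = 3364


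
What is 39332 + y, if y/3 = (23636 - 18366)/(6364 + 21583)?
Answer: 1099227214/27947 ≈ 39333.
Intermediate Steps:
y = 15810/27947 (y = 3*((23636 - 18366)/(6364 + 21583)) = 3*(5270/27947) = 15810/27947 ≈ 0.56571)
39332 + y = 39332 + 15810/27947 = 1099227214/27947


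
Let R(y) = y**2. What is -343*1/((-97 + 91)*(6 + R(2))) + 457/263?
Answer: 117629/15780 ≈ 7.4543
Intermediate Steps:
-343*1/((-97 + 91)*(6 + R(2))) + 457/263 = -343*1/((-97 + 91)*(6 + 2**2)) + 457/263 = -343*(-1/(6*(6 + 4))) + 457*(1/263) = -343/(10*(-6)) + 457/263 = -343/(-60) + 457/263 = -343*(-1/60) + 457/263 = 343/60 + 457/263 = 117629/15780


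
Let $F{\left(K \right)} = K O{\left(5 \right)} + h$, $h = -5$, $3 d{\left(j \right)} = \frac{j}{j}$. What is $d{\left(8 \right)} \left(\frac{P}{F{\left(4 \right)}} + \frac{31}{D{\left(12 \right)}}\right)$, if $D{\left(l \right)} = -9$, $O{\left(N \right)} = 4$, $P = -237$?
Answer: $- \frac{2474}{297} \approx -8.33$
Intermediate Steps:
$d{\left(j \right)} = \frac{1}{3}$ ($d{\left(j \right)} = \frac{j \frac{1}{j}}{3} = \frac{1}{3} \cdot 1 = \frac{1}{3}$)
$F{\left(K \right)} = -5 + 4 K$ ($F{\left(K \right)} = K 4 - 5 = 4 K - 5 = -5 + 4 K$)
$d{\left(8 \right)} \left(\frac{P}{F{\left(4 \right)}} + \frac{31}{D{\left(12 \right)}}\right) = \frac{- \frac{237}{-5 + 4 \cdot 4} + \frac{31}{-9}}{3} = \frac{- \frac{237}{-5 + 16} + 31 \left(- \frac{1}{9}\right)}{3} = \frac{- \frac{237}{11} - \frac{31}{9}}{3} = \frac{1}{3} \left(- \frac{2474}{99}\right) = - \frac{2474}{297}$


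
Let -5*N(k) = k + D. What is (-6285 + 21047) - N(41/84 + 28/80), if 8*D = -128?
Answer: 7748458/525 ≈ 14759.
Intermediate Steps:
D = -16 (D = (⅛)*(-128) = -16)
N(k) = 16/5 - k/5 (N(k) = -(k - 16)/5 = -(-16 + k)/5 = 16/5 - k/5)
(-6285 + 21047) - N(41/84 + 28/80) = (-6285 + 21047) - (16/5 - (41/84 + 28/80)/5) = 14762 - (16/5 - (41*(1/84) + 28*(1/80))/5) = 14762 - (16/5 - (41/84 + 7/20)/5) = 14762 - (16/5 - ⅕*88/105) = 14762 - (16/5 - 88/525) = 14762 - 1*1592/525 = 14762 - 1592/525 = 7748458/525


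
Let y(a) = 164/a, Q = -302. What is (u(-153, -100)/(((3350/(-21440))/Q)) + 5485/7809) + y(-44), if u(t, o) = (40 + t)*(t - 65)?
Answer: 20449370276254/429495 ≈ 4.7613e+7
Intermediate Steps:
u(t, o) = (-65 + t)*(40 + t) (u(t, o) = (40 + t)*(-65 + t) = (-65 + t)*(40 + t))
(u(-153, -100)/(((3350/(-21440))/Q)) + 5485/7809) + y(-44) = ((-2600 + (-153)**2 - 25*(-153))/(((3350/(-21440))/(-302))) + 5485/7809) + 164/(-44) = ((-2600 + 23409 + 3825)/(((3350*(-1/21440))*(-1/302))) + 5485*(1/7809)) + 164*(-1/44) = (24634/((-5/32*(-1/302))) + 5485/7809) - 41/11 = (24634/(5/9664) + 5485/7809) - 41/11 = (24634*(9664/5) + 5485/7809) - 41/11 = (238062976/5 + 5485/7809) - 41/11 = 1859033807009/39045 - 41/11 = 20449370276254/429495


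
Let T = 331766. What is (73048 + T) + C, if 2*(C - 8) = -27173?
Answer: 782471/2 ≈ 3.9124e+5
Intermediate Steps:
C = -27157/2 (C = 8 + (½)*(-27173) = 8 - 27173/2 = -27157/2 ≈ -13579.)
(73048 + T) + C = (73048 + 331766) - 27157/2 = 404814 - 27157/2 = 782471/2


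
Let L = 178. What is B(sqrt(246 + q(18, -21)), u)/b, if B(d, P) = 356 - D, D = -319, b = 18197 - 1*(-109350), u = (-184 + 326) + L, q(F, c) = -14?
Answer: 675/127547 ≈ 0.0052922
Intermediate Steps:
u = 320 (u = (-184 + 326) + 178 = 142 + 178 = 320)
b = 127547 (b = 18197 + 109350 = 127547)
B(d, P) = 675 (B(d, P) = 356 - 1*(-319) = 356 + 319 = 675)
B(sqrt(246 + q(18, -21)), u)/b = 675/127547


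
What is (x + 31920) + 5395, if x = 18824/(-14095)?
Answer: 525936101/14095 ≈ 37314.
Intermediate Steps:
x = -18824/14095 (x = 18824*(-1/14095) = -18824/14095 ≈ -1.3355)
(x + 31920) + 5395 = (-18824/14095 + 31920) + 5395 = 449893576/14095 + 5395 = 525936101/14095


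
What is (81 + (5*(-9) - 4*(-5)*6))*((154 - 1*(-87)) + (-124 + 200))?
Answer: 49452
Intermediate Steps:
(81 + (5*(-9) - 4*(-5)*6))*((154 - 1*(-87)) + (-124 + 200)) = (81 + (-45 + 20*6))*((154 + 87) + 76) = (81 + (-45 + 120))*(241 + 76) = (81 + 75)*317 = 156*317 = 49452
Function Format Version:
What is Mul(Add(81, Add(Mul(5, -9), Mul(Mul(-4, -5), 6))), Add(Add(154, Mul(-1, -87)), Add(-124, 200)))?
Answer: 49452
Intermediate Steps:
Mul(Add(81, Add(Mul(5, -9), Mul(Mul(-4, -5), 6))), Add(Add(154, Mul(-1, -87)), Add(-124, 200))) = Mul(Add(81, Add(-45, Mul(20, 6))), Add(Add(154, 87), 76)) = Mul(Add(81, Add(-45, 120)), Add(241, 76)) = Mul(Add(81, 75), 317) = Mul(156, 317) = 49452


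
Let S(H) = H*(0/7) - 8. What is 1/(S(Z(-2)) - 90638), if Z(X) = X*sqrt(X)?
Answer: -1/90646 ≈ -1.1032e-5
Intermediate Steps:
Z(X) = X**(3/2)
S(H) = -8 (S(H) = H*(0*(1/7)) - 8 = H*0 - 8 = 0 - 8 = -8)
1/(S(Z(-2)) - 90638) = 1/(-8 - 90638) = 1/(-90646) = -1/90646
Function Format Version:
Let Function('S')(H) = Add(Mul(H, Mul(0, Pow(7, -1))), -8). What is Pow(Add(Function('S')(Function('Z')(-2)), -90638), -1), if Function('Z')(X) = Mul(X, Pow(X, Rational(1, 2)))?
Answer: Rational(-1, 90646) ≈ -1.1032e-5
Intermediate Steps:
Function('Z')(X) = Pow(X, Rational(3, 2))
Function('S')(H) = -8 (Function('S')(H) = Add(Mul(H, Mul(0, Rational(1, 7))), -8) = Add(Mul(H, 0), -8) = Add(0, -8) = -8)
Pow(Add(Function('S')(Function('Z')(-2)), -90638), -1) = Pow(Add(-8, -90638), -1) = Pow(-90646, -1) = Rational(-1, 90646)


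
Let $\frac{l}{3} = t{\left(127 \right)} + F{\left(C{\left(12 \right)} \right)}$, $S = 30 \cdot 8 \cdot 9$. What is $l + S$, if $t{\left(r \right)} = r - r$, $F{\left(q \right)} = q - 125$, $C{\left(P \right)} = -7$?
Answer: $1764$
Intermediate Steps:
$F{\left(q \right)} = -125 + q$
$t{\left(r \right)} = 0$
$S = 2160$ ($S = 240 \cdot 9 = 2160$)
$l = -396$ ($l = 3 \left(0 - 132\right) = 3 \left(-132\right) = -396$)
$l + S = -396 + 2160 = 1764$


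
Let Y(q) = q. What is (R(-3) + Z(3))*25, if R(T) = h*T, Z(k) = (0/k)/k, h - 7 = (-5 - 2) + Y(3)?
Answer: -225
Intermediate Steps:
h = 3 (h = 7 + ((-5 - 2) + 3) = 7 + (-7 + 3) = 7 - 4 = 3)
Z(k) = 0 (Z(k) = 0/k = 0)
R(T) = 3*T
(R(-3) + Z(3))*25 = (3*(-3) + 0)*25 = (-9 + 0)*25 = -9*25 = -225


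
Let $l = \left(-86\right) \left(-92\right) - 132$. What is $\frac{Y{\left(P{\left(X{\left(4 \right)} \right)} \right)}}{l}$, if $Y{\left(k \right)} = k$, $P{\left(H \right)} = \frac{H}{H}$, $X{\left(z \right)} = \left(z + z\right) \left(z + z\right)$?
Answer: $\frac{1}{7780} \approx 0.00012853$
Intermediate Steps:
$X{\left(z \right)} = 4 z^{2}$ ($X{\left(z \right)} = 2 z 2 z = 4 z^{2}$)
$P{\left(H \right)} = 1$
$l = 7780$ ($l = 7912 - 132 = 7780$)
$\frac{Y{\left(P{\left(X{\left(4 \right)} \right)} \right)}}{l} = 1 \cdot \frac{1}{7780} = \frac{1}{7780}$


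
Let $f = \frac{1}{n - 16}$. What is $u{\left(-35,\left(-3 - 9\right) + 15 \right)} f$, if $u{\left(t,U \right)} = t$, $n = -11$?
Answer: $\frac{35}{27} \approx 1.2963$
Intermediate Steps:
$f = - \frac{1}{27}$ ($f = \frac{1}{-11 - 16} = \frac{1}{-27} = - \frac{1}{27} \approx -0.037037$)
$u{\left(-35,\left(-3 - 9\right) + 15 \right)} f = \left(-35\right) \left(- \frac{1}{27}\right) = \frac{35}{27}$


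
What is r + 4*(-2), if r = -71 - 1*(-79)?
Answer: 0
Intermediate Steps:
r = 8 (r = -71 + 79 = 8)
r + 4*(-2) = 8 + 4*(-2) = 8 - 8 = 0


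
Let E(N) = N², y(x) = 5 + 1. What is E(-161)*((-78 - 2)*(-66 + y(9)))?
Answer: 124420800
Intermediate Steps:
y(x) = 6
E(-161)*((-78 - 2)*(-66 + y(9))) = (-161)²*((-78 - 2)*(-66 + 6)) = 25921*(-80*(-60)) = 25921*4800 = 124420800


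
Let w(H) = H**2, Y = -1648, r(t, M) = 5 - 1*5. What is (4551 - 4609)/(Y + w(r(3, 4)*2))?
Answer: 29/824 ≈ 0.035194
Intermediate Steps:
r(t, M) = 0 (r(t, M) = 5 - 5 = 0)
(4551 - 4609)/(Y + w(r(3, 4)*2)) = (4551 - 4609)/(-1648 + (0*2)**2) = -58/(-1648 + 0**2) = -58/(-1648 + 0) = -58/(-1648) = -58*(-1/1648) = 29/824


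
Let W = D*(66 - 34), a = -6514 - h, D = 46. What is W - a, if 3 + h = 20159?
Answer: 28142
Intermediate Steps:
h = 20156 (h = -3 + 20159 = 20156)
a = -26670 (a = -6514 - 1*20156 = -6514 - 20156 = -26670)
W = 1472 (W = 46*(66 - 34) = 46*32 = 1472)
W - a = 1472 - 1*(-26670) = 1472 + 26670 = 28142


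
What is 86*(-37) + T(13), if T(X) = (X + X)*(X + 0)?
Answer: -2844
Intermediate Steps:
T(X) = 2*X**2 (T(X) = (2*X)*X = 2*X**2)
86*(-37) + T(13) = 86*(-37) + 2*13**2 = -3182 + 2*169 = -3182 + 338 = -2844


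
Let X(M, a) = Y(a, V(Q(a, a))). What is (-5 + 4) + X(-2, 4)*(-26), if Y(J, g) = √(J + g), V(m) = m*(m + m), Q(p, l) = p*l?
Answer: -1 - 52*√129 ≈ -591.61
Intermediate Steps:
Q(p, l) = l*p
V(m) = 2*m² (V(m) = m*(2*m) = 2*m²)
X(M, a) = √(a + 2*a⁴) (X(M, a) = √(a + 2*(a*a)²) = √(a + 2*(a²)²) = √(a + 2*a⁴))
(-5 + 4) + X(-2, 4)*(-26) = (-5 + 4) + √(4 + 2*4⁴)*(-26) = -1 + √(4 + 2*256)*(-26) = -1 + √(4 + 512)*(-26) = -1 + √516*(-26) = -1 + (2*√129)*(-26) = -1 - 52*√129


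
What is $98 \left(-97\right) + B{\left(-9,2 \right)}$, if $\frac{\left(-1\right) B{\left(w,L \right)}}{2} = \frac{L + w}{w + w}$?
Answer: $- \frac{85561}{9} \approx -9506.8$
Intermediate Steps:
$B{\left(w,L \right)} = - \frac{L + w}{w}$ ($B{\left(w,L \right)} = - 2 \frac{L + w}{w + w} = - 2 \frac{L + w}{2 w} = - \frac{L + w}{w}$)
$98 \left(-97\right) + B{\left(-9,2 \right)} = 98 \left(-97\right) + \frac{\left(-1\right) 2 - -9}{-9} = -9506 - \frac{-2 + 9}{9} = -9506 - \frac{7}{9} = - \frac{85561}{9}$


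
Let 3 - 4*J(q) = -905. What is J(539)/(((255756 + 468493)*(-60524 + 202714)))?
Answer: 227/102980965310 ≈ 2.2043e-9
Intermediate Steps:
J(q) = 227 (J(q) = ¾ - ¼*(-905) = ¾ + 905/4 = 227)
J(539)/(((255756 + 468493)*(-60524 + 202714))) = 227/(((255756 + 468493)*(-60524 + 202714))) = 227/((724249*142190)) = 227/102980965310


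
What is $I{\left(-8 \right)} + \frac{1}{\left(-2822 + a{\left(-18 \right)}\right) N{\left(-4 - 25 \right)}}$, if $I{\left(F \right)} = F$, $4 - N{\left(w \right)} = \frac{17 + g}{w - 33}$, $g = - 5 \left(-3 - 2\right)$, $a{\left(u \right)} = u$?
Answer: $- \frac{3294431}{411800} \approx -8.0001$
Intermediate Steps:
$g = 25$ ($g = \left(-5\right) \left(-5\right) = 25$)
$N{\left(w \right)} = 4 - \frac{42}{-33 + w}$ ($N{\left(w \right)} = 4 - \frac{17 + 25}{w - 33} = 4 - \frac{42}{-33 + w}$)
$I{\left(-8 \right)} + \frac{1}{\left(-2822 + a{\left(-18 \right)}\right) N{\left(-4 - 25 \right)}} = -8 + \frac{1}{\left(-2822 - 18\right) \frac{2 \left(-87 + 2 \left(-4 - 25\right)\right)}{-33 - 29}} = -8 + \frac{1}{\left(-2840\right) \frac{2 \left(-87 + 2 \left(-4 - 25\right)\right)}{-33 - 29}} = -8 - \frac{1}{2840 \frac{2 \left(-87 + 2 \left(-29\right)\right)}{-33 - 29}} = -8 - \frac{1}{2840 \frac{2 \left(-87 - 58\right)}{-62}} = -8 - \frac{1}{2840 \cdot 2 \left(- \frac{1}{62}\right) \left(-145\right)} = -8 - \frac{1}{2840 \cdot \frac{145}{31}} = -8 - \frac{31}{411800} = - \frac{3294431}{411800}$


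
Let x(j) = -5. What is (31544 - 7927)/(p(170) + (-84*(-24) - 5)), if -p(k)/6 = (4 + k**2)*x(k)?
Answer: 23617/869131 ≈ 0.027173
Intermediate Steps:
p(k) = 120 + 30*k**2 (p(k) = -6*(4 + k**2)*(-5) = -6*(-20 - 5*k**2) = 120 + 30*k**2)
(31544 - 7927)/(p(170) + (-84*(-24) - 5)) = (31544 - 7927)/((120 + 30*170**2) + (-84*(-24) - 5)) = 23617/((120 + 30*28900) + (2016 - 5)) = 23617/((120 + 867000) + 2011) = 23617/(867120 + 2011) = 23617/869131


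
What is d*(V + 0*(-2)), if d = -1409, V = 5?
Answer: -7045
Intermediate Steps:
d*(V + 0*(-2)) = -1409*(5 + 0*(-2)) = -1409*(5 + 0) = -1409*5 = -7045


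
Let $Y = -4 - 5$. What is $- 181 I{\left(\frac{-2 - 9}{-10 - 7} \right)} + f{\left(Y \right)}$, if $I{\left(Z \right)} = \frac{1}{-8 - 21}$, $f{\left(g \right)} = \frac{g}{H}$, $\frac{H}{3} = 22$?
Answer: $\frac{3895}{638} \approx 6.105$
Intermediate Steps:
$H = 66$ ($H = 3 \cdot 22 = 66$)
$Y = -9$ ($Y = -4 - 5 = -9$)
$f{\left(g \right)} = \frac{g}{66}$
$I{\left(Z \right)} = - \frac{1}{29}$ ($I{\left(Z \right)} = \frac{1}{-29} = - \frac{1}{29}$)
$- 181 I{\left(\frac{-2 - 9}{-10 - 7} \right)} + f{\left(Y \right)} = \left(-181\right) \left(- \frac{1}{29}\right) + \frac{1}{66} \left(-9\right) = \frac{181}{29} - \frac{3}{22} = \frac{3895}{638}$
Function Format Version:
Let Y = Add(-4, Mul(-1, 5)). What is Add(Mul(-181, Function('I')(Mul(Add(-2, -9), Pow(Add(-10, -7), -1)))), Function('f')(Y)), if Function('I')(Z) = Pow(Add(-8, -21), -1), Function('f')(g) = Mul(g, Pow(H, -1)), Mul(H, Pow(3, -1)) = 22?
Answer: Rational(3895, 638) ≈ 6.1050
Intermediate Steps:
H = 66 (H = Mul(3, 22) = 66)
Y = -9 (Y = Add(-4, -5) = -9)
Function('f')(g) = Mul(Rational(1, 66), g) (Function('f')(g) = Mul(g, Pow(66, -1)) = Mul(g, Rational(1, 66)) = Mul(Rational(1, 66), g))
Function('I')(Z) = Rational(-1, 29) (Function('I')(Z) = Pow(-29, -1) = Rational(-1, 29))
Add(Mul(-181, Function('I')(Mul(Add(-2, -9), Pow(Add(-10, -7), -1)))), Function('f')(Y)) = Add(Mul(-181, Rational(-1, 29)), Mul(Rational(1, 66), -9)) = Add(Rational(181, 29), Rational(-3, 22)) = Rational(3895, 638)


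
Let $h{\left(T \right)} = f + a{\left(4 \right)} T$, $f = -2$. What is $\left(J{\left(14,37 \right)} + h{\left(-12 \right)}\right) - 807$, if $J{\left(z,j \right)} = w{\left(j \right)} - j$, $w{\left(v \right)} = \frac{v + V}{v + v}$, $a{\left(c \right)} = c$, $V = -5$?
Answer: $- \frac{33062}{37} \approx -893.57$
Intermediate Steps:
$w{\left(v \right)} = \frac{-5 + v}{2 v}$ ($w{\left(v \right)} = \frac{v - 5}{v + v} = \frac{-5 + v}{2 v}$)
$J{\left(z,j \right)} = - j + \frac{-5 + j}{2 j}$ ($J{\left(z,j \right)} = \frac{-5 + j}{2 j} - j = - j + \frac{-5 + j}{2 j}$)
$h{\left(T \right)} = -2 + 4 T$
$\left(J{\left(14,37 \right)} + h{\left(-12 \right)}\right) - 807 = \left(\left(\frac{1}{2} - 37 - \frac{5}{2 \cdot 37}\right) + \left(-2 + 4 \left(-12\right)\right)\right) - 807 = \left(\left(\frac{1}{2} - 37 - \frac{5}{74}\right) - 50\right) - 807 = \left(- \frac{1353}{37} - 50\right) - 807 = - \frac{3203}{37} - 807 = - \frac{33062}{37}$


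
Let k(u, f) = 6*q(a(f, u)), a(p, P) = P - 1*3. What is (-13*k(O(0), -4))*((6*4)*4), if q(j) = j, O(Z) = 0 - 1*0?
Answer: 22464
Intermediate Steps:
a(p, P) = -3 + P (a(p, P) = P - 3 = -3 + P)
O(Z) = 0 (O(Z) = 0 + 0 = 0)
k(u, f) = -18 + 6*u (k(u, f) = 6*(-3 + u) = -18 + 6*u)
(-13*k(O(0), -4))*((6*4)*4) = (-13*(-18 + 6*0))*((6*4)*4) = (-13*(-18 + 0))*(24*4) = -13*(-18)*96 = 234*96 = 22464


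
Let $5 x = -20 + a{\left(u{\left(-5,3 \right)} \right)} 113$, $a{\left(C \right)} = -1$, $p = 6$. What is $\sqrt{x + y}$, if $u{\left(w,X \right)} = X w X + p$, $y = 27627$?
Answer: $\frac{\sqrt{690010}}{5} \approx 166.13$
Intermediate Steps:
$u{\left(w,X \right)} = 6 + w X^{2}$ ($u{\left(w,X \right)} = X w X + 6 = w X^{2} + 6 = 6 + w X^{2}$)
$x = - \frac{133}{5}$ ($x = \frac{-20 - 113}{5} = \frac{1}{5} \left(-133\right) = - \frac{133}{5} \approx -26.6$)
$\sqrt{x + y} = \sqrt{- \frac{133}{5} + 27627} = \sqrt{\frac{138002}{5}} = \frac{\sqrt{690010}}{5}$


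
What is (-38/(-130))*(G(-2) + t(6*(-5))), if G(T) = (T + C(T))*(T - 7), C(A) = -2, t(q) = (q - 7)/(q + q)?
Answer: 3211/300 ≈ 10.703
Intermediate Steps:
t(q) = (-7 + q)/(2*q) (t(q) = (-7 + q)/((2*q)) = (-7 + q)*(1/(2*q)) = (-7 + q)/(2*q))
G(T) = (-7 + T)*(-2 + T) (G(T) = (T - 2)*(T - 7) = (-2 + T)*(-7 + T) = (-7 + T)*(-2 + T))
(-38/(-130))*(G(-2) + t(6*(-5))) = (-38/(-130))*((14 + (-2)² - 9*(-2)) + (-7 + 6*(-5))/(2*((6*(-5))))) = (-38*(-1/130))*((14 + 4 + 18) + (½)*(-7 - 30)/(-30)) = 19*(36 + (½)*(-1/30)*(-37))/65 = 19*(36 + 37/60)/65 = (19/65)*(2197/60) = 3211/300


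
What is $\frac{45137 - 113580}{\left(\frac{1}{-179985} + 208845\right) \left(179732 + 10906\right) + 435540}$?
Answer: $- \frac{4106237785}{2388654647793204} \approx -1.7191 \cdot 10^{-6}$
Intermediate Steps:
$\frac{45137 - 113580}{\left(\frac{1}{-179985} + 208845\right) \left(179732 + 10906\right) + 435540} = - \frac{68443}{\left(- \frac{1}{179985} + 208845\right) 190638 + 435540} = - \frac{68443}{\frac{37588967324}{179985} \cdot 190638 + 435540} = - \frac{68443}{\frac{2388628517570904}{59995} + 435540} = - \frac{68443}{\frac{2388654647793204}{59995}} = \left(-68443\right) \frac{59995}{2388654647793204} = - \frac{4106237785}{2388654647793204}$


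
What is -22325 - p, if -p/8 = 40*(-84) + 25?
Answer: -49005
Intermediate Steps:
p = 26680 (p = -8*(40*(-84) + 25) = -8*(-3360 + 25) = -8*(-3335) = 26680)
-22325 - p = -22325 - 1*26680 = -22325 - 26680 = -49005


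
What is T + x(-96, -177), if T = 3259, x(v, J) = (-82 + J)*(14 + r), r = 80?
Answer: -21087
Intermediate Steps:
x(v, J) = -7708 + 94*J (x(v, J) = (-82 + J)*(14 + 80) = (-82 + J)*94 = -7708 + 94*J)
T + x(-96, -177) = 3259 + (-7708 + 94*(-177)) = 3259 + (-7708 - 16638) = 3259 - 24346 = -21087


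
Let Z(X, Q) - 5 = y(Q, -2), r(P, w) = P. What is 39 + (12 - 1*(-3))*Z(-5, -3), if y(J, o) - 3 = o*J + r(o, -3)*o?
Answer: 309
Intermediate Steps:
y(J, o) = 3 + o² + J*o (y(J, o) = 3 + (o*J + o*o) = 3 + (J*o + o²) = 3 + (o² + J*o) = 3 + o² + J*o)
Z(X, Q) = 12 - 2*Q (Z(X, Q) = 5 + (3 + (-2)² + Q*(-2)) = 5 + (3 + 4 - 2*Q) = 5 + (7 - 2*Q) = 12 - 2*Q)
39 + (12 - 1*(-3))*Z(-5, -3) = 39 + (12 - 1*(-3))*(12 - 2*(-3)) = 39 + (12 + 3)*(12 + 6) = 39 + 15*18 = 39 + 270 = 309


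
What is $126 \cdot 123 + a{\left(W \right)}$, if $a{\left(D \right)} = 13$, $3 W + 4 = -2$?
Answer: $15511$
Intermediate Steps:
$W = -2$ ($W = - \frac{4}{3} + \frac{1}{3} \left(-2\right) = - \frac{4}{3} - \frac{2}{3} = -2$)
$126 \cdot 123 + a{\left(W \right)} = 126 \cdot 123 + 13 = 15498 + 13 = 15511$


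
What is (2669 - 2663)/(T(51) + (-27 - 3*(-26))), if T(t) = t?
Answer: 1/17 ≈ 0.058824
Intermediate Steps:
(2669 - 2663)/(T(51) + (-27 - 3*(-26))) = (2669 - 2663)/(51 + (-27 - 3*(-26))) = 6/(51 + (-27 + 78)) = 6/(51 + 51) = 6/102 = 6*(1/102) = 1/17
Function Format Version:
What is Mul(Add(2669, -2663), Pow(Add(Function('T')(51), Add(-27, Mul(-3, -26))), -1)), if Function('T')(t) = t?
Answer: Rational(1, 17) ≈ 0.058824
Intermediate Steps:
Mul(Add(2669, -2663), Pow(Add(Function('T')(51), Add(-27, Mul(-3, -26))), -1)) = Mul(Add(2669, -2663), Pow(Add(51, Add(-27, Mul(-3, -26))), -1)) = Mul(6, Pow(Add(51, Add(-27, 78)), -1)) = Mul(6, Pow(Add(51, 51), -1)) = Mul(6, Pow(102, -1)) = Mul(6, Rational(1, 102)) = Rational(1, 17)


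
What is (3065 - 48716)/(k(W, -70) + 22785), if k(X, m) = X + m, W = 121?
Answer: -15217/7612 ≈ -1.9991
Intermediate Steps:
(3065 - 48716)/(k(W, -70) + 22785) = (3065 - 48716)/((121 - 70) + 22785) = -45651/(51 + 22785) = -45651/22836 = -45651*1/22836 = -15217/7612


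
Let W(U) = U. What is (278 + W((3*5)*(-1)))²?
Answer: 69169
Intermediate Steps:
(278 + W((3*5)*(-1)))² = (278 + (3*5)*(-1))² = (278 + 15*(-1))² = (278 - 15)² = 263² = 69169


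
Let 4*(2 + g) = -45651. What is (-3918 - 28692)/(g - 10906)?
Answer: 43480/29761 ≈ 1.4610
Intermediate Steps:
g = -45659/4 (g = -2 + (¼)*(-45651) = -2 - 45651/4 = -45659/4 ≈ -11415.)
(-3918 - 28692)/(g - 10906) = (-3918 - 28692)/(-45659/4 - 10906) = -32610/(-89283/4) = -32610*(-4/89283) = 43480/29761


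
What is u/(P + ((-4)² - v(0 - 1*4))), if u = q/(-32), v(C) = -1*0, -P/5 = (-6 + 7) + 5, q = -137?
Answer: -137/448 ≈ -0.30580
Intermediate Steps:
P = -30 (P = -5*((-6 + 7) + 5) = -5*(1 + 5) = -5*6 = -30)
v(C) = 0
u = 137/32 (u = -137/(-32) = -137*(-1/32) = 137/32 ≈ 4.2813)
u/(P + ((-4)² - v(0 - 1*4))) = 137/(32*(-30 + ((-4)² - 1*0))) = 137/(32*(-30 + (16 + 0))) = 137/(32*(-30 + 16)) = (137/32)/(-14) = (137/32)*(-1/14) = -137/448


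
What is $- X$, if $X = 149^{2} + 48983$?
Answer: $-71184$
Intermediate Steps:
$X = 71184$ ($X = 22201 + 48983 = 71184$)
$- X = \left(-1\right) 71184 = -71184$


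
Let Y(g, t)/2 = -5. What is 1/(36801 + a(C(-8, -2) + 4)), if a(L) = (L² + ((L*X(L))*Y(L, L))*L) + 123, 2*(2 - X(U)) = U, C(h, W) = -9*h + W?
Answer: 1/1959000 ≈ 5.1046e-7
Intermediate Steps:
C(h, W) = W - 9*h
X(U) = 2 - U/2
Y(g, t) = -10 (Y(g, t) = 2*(-5) = -10)
a(L) = 123 + L² - 10*L²*(2 - L/2) (a(L) = (L² + ((L*(2 - L/2))*(-10))*L) + 123 = (L² + (-10*L*(2 - L/2))*L) + 123 = (L² - 10*L²*(2 - L/2)) + 123 = 123 + L² - 10*L²*(2 - L/2))
1/(36801 + a(C(-8, -2) + 4)) = 1/(36801 + (123 - 19*((-2 - 9*(-8)) + 4)² + 5*((-2 - 9*(-8)) + 4)³)) = 1/(36801 + (123 - 19*((-2 + 72) + 4)² + 5*((-2 + 72) + 4)³)) = 1/(36801 + (123 - 19*(70 + 4)² + 5*(70 + 4)³)) = 1/(36801 + (123 - 19*74² + 5*74³)) = 1/(36801 + (123 - 19*5476 + 5*405224)) = 1/(36801 + (123 - 104044 + 2026120)) = 1/(36801 + 1922199) = 1/1959000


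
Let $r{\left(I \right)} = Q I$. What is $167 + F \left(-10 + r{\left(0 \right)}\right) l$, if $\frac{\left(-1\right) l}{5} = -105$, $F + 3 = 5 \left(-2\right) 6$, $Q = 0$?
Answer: $330917$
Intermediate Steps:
$F = -63$ ($F = -3 + 5 \left(-2\right) 6 = -3 - 60 = -63$)
$r{\left(I \right)} = 0$ ($r{\left(I \right)} = 0 I = 0$)
$l = 525$ ($l = \left(-5\right) \left(-105\right) = 525$)
$167 + F \left(-10 + r{\left(0 \right)}\right) l = 167 + - 63 \left(-10 + 0\right) 525 = 167 + \left(-63\right) \left(-10\right) 525 = 167 + 630 \cdot 525 = 167 + 330750 = 330917$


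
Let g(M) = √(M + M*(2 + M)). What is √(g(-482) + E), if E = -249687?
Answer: √(-249687 + √230878) ≈ 499.21*I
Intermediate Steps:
√(g(-482) + E) = √(√(-482*(3 - 482)) - 249687) = √(√(-482*(-479)) - 249687) = √(√230878 - 249687) = √(-249687 + √230878)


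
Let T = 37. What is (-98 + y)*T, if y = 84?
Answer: -518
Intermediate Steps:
(-98 + y)*T = (-98 + 84)*37 = -14*37 = -518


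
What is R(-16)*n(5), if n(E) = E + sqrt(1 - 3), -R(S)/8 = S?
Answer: 640 + 128*I*sqrt(2) ≈ 640.0 + 181.02*I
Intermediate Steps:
R(S) = -8*S
n(E) = E + I*sqrt(2) (n(E) = E + sqrt(-2) = E + I*sqrt(2))
R(-16)*n(5) = (-8*(-16))*(5 + I*sqrt(2)) = 128*(5 + I*sqrt(2)) = 640 + 128*I*sqrt(2)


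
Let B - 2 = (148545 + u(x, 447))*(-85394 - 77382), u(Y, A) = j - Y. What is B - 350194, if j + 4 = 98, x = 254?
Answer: -24153866952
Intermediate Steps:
j = 94 (j = -4 + 98 = 94)
u(Y, A) = 94 - Y
B = -24153516758 (B = 2 + (148545 + (94 - 1*254))*(-85394 - 77382) = 2 + (148545 + (94 - 254))*(-162776) = 2 + (148545 - 160)*(-162776) = 2 + 148385*(-162776) = 2 - 24153516760 = -24153516758)
B - 350194 = -24153516758 - 350194 = -24153866952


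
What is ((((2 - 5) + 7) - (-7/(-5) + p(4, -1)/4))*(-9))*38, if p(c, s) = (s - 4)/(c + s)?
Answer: -10317/10 ≈ -1031.7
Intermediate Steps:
p(c, s) = (-4 + s)/(c + s)
((((2 - 5) + 7) - (-7/(-5) + p(4, -1)/4))*(-9))*38 = ((((2 - 5) + 7) - (-7/(-5) + ((-4 - 1)/(4 - 1))/4))*(-9))*38 = (((-3 + 7) - (-7*(-1/5) + (-5/3)*(1/4)))*(-9))*38 = ((4 - (7/5 + ((1/3)*(-5))*(1/4)))*(-9))*38 = ((4 - (7/5 - 5/3*1/4))*(-9))*38 = ((4 - (7/5 - 5/12))*(-9))*38 = ((4 - 1*59/60)*(-9))*38 = ((4 - 59/60)*(-9))*38 = ((181/60)*(-9))*38 = -543/20*38 = -10317/10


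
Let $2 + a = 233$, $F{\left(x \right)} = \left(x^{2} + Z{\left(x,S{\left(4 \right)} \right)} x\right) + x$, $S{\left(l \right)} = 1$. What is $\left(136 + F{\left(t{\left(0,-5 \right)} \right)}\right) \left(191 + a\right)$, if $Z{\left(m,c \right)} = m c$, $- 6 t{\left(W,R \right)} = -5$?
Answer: $\frac{524968}{9} \approx 58330.0$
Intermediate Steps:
$t{\left(W,R \right)} = \frac{5}{6}$ ($t{\left(W,R \right)} = \left(- \frac{1}{6}\right) \left(-5\right) = \frac{5}{6}$)
$Z{\left(m,c \right)} = c m$
$F{\left(x \right)} = x + 2 x^{2}$ ($F{\left(x \right)} = \left(x^{2} + 1 x x\right) + x = \left(x^{2} + x x\right) + x = \left(x^{2} + x^{2}\right) + x = 2 x^{2} + x = x + 2 x^{2}$)
$a = 231$ ($a = -2 + 233 = 231$)
$\left(136 + F{\left(t{\left(0,-5 \right)} \right)}\right) \left(191 + a\right) = \left(136 + \frac{5 \left(1 + 2 \cdot \frac{5}{6}\right)}{6}\right) \left(191 + 231\right) = \left(136 + \frac{5 \left(1 + \frac{5}{3}\right)}{6}\right) 422 = \left(136 + \frac{5}{6} \cdot \frac{8}{3}\right) 422 = \left(136 + \frac{20}{9}\right) 422 = \frac{1244}{9} \cdot 422 = \frac{524968}{9}$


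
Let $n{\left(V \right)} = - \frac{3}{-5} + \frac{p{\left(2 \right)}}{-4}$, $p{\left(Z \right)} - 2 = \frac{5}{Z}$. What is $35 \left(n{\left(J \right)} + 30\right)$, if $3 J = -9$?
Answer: $\frac{8253}{8} \approx 1031.6$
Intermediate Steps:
$J = -3$ ($J = \frac{1}{3} \left(-9\right) = -3$)
$p{\left(Z \right)} = 2 + \frac{5}{Z}$
$n{\left(V \right)} = - \frac{21}{40}$ ($n{\left(V \right)} = - \frac{3}{-5} + \frac{2 + \frac{5}{2}}{-4} = \left(-3\right) \left(- \frac{1}{5}\right) + \left(2 + 5 \cdot \frac{1}{2}\right) \left(- \frac{1}{4}\right) = \frac{3}{5} + \left(2 + \frac{5}{2}\right) \left(- \frac{1}{4}\right) = \frac{3}{5} + \frac{9}{2} \left(- \frac{1}{4}\right) = \frac{3}{5} - \frac{9}{8} = - \frac{21}{40}$)
$35 \left(n{\left(J \right)} + 30\right) = 35 \left(- \frac{21}{40} + 30\right) = 35 \cdot \frac{1179}{40} = \frac{8253}{8}$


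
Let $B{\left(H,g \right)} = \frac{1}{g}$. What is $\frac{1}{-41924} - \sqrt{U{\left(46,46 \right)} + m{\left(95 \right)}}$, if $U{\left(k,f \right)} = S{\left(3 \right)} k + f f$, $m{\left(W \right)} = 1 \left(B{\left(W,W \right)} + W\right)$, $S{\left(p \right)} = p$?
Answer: $- \frac{1}{41924} - \frac{2 \sqrt{5299955}}{95} \approx -48.467$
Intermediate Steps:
$m{\left(W \right)} = W + \frac{1}{W}$ ($m{\left(W \right)} = 1 \left(\frac{1}{W} + W\right) = 1 \left(W + \frac{1}{W}\right) = W + \frac{1}{W}$)
$U{\left(k,f \right)} = f^{2} + 3 k$ ($U{\left(k,f \right)} = 3 k + f f = 3 k + f^{2} = f^{2} + 3 k$)
$\frac{1}{-41924} - \sqrt{U{\left(46,46 \right)} + m{\left(95 \right)}} = \frac{1}{-41924} - \sqrt{\left(46^{2} + 3 \cdot 46\right) + \left(95 + \frac{1}{95}\right)} = - \frac{1}{41924} - \sqrt{\left(2116 + 138\right) + \left(95 + \frac{1}{95}\right)} = - \frac{1}{41924} - \sqrt{2254 + \frac{9026}{95}} = - \frac{1}{41924} - \sqrt{\frac{223156}{95}} = - \frac{1}{41924} - \frac{2 \sqrt{5299955}}{95}$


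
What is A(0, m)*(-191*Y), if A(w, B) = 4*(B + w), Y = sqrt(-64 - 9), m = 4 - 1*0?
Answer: -3056*I*sqrt(73) ≈ -26110.0*I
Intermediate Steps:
m = 4 (m = 4 + 0 = 4)
Y = I*sqrt(73) (Y = sqrt(-73) = I*sqrt(73) ≈ 8.544*I)
A(w, B) = 4*B + 4*w
A(0, m)*(-191*Y) = (4*4 + 4*0)*(-191*I*sqrt(73)) = (16 + 0)*(-191*I*sqrt(73)) = 16*(-191*I*sqrt(73)) = -3056*I*sqrt(73)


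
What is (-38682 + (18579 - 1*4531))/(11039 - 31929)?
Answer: 12317/10445 ≈ 1.1792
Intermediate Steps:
(-38682 + (18579 - 1*4531))/(11039 - 31929) = (-38682 + (18579 - 4531))/(-20890) = (-38682 + 14048)*(-1/20890) = -24634*(-1/20890) = 12317/10445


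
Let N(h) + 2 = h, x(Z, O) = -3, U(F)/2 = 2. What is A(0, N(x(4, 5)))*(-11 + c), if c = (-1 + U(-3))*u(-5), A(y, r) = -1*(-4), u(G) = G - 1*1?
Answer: -116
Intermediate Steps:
u(G) = -1 + G (u(G) = G - 1 = -1 + G)
U(F) = 4 (U(F) = 2*2 = 4)
N(h) = -2 + h
A(y, r) = 4
c = -18 (c = (-1 + 4)*(-1 - 5) = 3*(-6) = -18)
A(0, N(x(4, 5)))*(-11 + c) = 4*(-11 - 18) = 4*(-29) = -116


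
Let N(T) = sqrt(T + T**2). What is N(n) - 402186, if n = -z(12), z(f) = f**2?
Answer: -402186 + 12*sqrt(143) ≈ -4.0204e+5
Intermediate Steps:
n = -144 (n = -1*12**2 = -1*144 = -144)
N(n) - 402186 = sqrt(-144*(1 - 144)) - 402186 = sqrt(-144*(-143)) - 402186 = sqrt(20592) - 402186 = 12*sqrt(143) - 402186 = -402186 + 12*sqrt(143)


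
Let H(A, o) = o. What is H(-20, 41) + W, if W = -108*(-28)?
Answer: 3065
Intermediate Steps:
W = 3024
H(-20, 41) + W = 41 + 3024 = 3065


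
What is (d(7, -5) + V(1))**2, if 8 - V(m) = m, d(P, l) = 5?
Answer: 144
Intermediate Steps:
V(m) = 8 - m
(d(7, -5) + V(1))**2 = (5 + (8 - 1*1))**2 = (5 + (8 - 1))**2 = (5 + 7)**2 = 12**2 = 144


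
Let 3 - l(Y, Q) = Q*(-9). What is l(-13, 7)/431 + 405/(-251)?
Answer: -157989/108181 ≈ -1.4604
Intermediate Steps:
l(Y, Q) = 3 + 9*Q (l(Y, Q) = 3 - Q*(-9) = 3 - (-9)*Q = 3 + 9*Q)
l(-13, 7)/431 + 405/(-251) = (3 + 9*7)/431 + 405/(-251) = (3 + 63)*(1/431) + 405*(-1/251) = 66*(1/431) - 405/251 = 66/431 - 405/251 = -157989/108181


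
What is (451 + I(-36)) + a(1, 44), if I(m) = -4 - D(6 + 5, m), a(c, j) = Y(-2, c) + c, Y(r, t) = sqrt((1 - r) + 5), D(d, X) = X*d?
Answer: 844 + 2*sqrt(2) ≈ 846.83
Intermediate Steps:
Y(r, t) = sqrt(6 - r)
a(c, j) = c + 2*sqrt(2) (a(c, j) = sqrt(6 - 1*(-2)) + c = sqrt(6 + 2) + c = sqrt(8) + c = 2*sqrt(2) + c = c + 2*sqrt(2))
I(m) = -4 - 11*m (I(m) = -4 - m*(6 + 5) = -4 - m*11 = -4 - 11*m)
(451 + I(-36)) + a(1, 44) = (451 + (-4 - 11*(-36))) + (1 + 2*sqrt(2)) = (451 + (-4 + 396)) + (1 + 2*sqrt(2)) = (451 + 392) + (1 + 2*sqrt(2)) = 843 + (1 + 2*sqrt(2)) = 844 + 2*sqrt(2)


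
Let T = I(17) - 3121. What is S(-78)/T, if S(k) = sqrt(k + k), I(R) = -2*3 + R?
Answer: -I*sqrt(39)/1555 ≈ -0.0040161*I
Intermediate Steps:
I(R) = -6 + R
S(k) = sqrt(2)*sqrt(k) (S(k) = sqrt(2*k) = sqrt(2)*sqrt(k))
T = -3110 (T = (-6 + 17) - 3121 = 11 - 3121 = -3110)
S(-78)/T = (sqrt(2)*sqrt(-78))/(-3110) = (sqrt(2)*(I*sqrt(78)))*(-1/3110) = (2*I*sqrt(39))*(-1/3110) = -I*sqrt(39)/1555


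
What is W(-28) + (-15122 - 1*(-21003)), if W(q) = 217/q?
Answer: 23493/4 ≈ 5873.3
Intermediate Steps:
W(-28) + (-15122 - 1*(-21003)) = 217/(-28) + (-15122 - 1*(-21003)) = 217*(-1/28) + (-15122 + 21003) = -31/4 + 5881 = 23493/4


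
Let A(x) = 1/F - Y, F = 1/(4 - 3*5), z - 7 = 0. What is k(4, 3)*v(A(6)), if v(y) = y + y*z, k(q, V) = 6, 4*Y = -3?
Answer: -492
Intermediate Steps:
Y = -¾ (Y = (¼)*(-3) = -¾ ≈ -0.75000)
z = 7 (z = 7 + 0 = 7)
F = -1/11 (F = 1/(4 - 15) = 1/(-11) = -1/11 ≈ -0.090909)
A(x) = -41/4 (A(x) = 1/(-1/11) - 1*(-¾) = -11 + ¾ = -41/4)
v(y) = 8*y (v(y) = y + y*7 = y + 7*y = 8*y)
k(4, 3)*v(A(6)) = 6*(8*(-41/4)) = 6*(-82) = -492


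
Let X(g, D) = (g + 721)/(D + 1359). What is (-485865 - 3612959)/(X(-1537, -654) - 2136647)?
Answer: 963223640/502112317 ≈ 1.9183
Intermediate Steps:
X(g, D) = (721 + g)/(1359 + D)
(-485865 - 3612959)/(X(-1537, -654) - 2136647) = (-485865 - 3612959)/((721 - 1537)/(1359 - 654) - 2136647) = -4098824/(-816/705 - 2136647) = -4098824/((1/705)*(-816) - 2136647) = -4098824/(-272/235 - 2136647) = -4098824/(-502112317/235) = -4098824*(-235/502112317) = 963223640/502112317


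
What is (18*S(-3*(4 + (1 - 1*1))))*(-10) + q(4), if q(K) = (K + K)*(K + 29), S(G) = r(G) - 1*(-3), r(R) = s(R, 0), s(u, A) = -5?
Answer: 624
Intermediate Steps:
r(R) = -5
S(G) = -2 (S(G) = -5 - 1*(-3) = -5 + 3 = -2)
q(K) = 2*K*(29 + K) (q(K) = (2*K)*(29 + K) = 2*K*(29 + K))
(18*S(-3*(4 + (1 - 1*1))))*(-10) + q(4) = (18*(-2))*(-10) + 2*4*(29 + 4) = -36*(-10) + 2*4*33 = 360 + 264 = 624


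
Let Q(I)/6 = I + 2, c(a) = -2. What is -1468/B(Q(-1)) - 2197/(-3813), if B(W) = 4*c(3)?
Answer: 1403765/7626 ≈ 184.08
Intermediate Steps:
Q(I) = 12 + 6*I (Q(I) = 6*(I + 2) = 6*(2 + I) = 12 + 6*I)
B(W) = -8 (B(W) = 4*(-2) = -8)
-1468/B(Q(-1)) - 2197/(-3813) = -1468/(-8) - 2197/(-3813) = -1468*(-1/8) - 2197*(-1/3813) = 367/2 + 2197/3813 = 1403765/7626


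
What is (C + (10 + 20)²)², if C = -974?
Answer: 5476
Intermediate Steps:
(C + (10 + 20)²)² = (-974 + (10 + 20)²)² = (-974 + 30²)² = (-974 + 900)² = (-74)² = 5476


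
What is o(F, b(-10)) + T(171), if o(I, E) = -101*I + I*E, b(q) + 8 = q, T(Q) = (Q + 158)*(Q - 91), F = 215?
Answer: 735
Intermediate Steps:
T(Q) = (-91 + Q)*(158 + Q) (T(Q) = (158 + Q)*(-91 + Q) = (-91 + Q)*(158 + Q))
b(q) = -8 + q
o(I, E) = -101*I + E*I
o(F, b(-10)) + T(171) = 215*(-101 + (-8 - 10)) + (-14378 + 171² + 67*171) = 215*(-101 - 18) + (-14378 + 29241 + 11457) = 215*(-119) + 26320 = -25585 + 26320 = 735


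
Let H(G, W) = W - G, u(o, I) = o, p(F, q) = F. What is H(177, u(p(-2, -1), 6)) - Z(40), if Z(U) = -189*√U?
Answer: -179 + 378*√10 ≈ 1016.3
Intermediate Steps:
H(177, u(p(-2, -1), 6)) - Z(40) = (-2 - 1*177) - (-189)*√40 = (-2 - 177) - (-189)*2*√10 = -179 - (-378)*√10 = -179 + 378*√10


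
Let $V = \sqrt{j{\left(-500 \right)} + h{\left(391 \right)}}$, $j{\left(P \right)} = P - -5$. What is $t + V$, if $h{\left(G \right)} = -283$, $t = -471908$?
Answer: $-471908 + i \sqrt{778} \approx -4.7191 \cdot 10^{5} + 27.893 i$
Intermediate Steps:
$j{\left(P \right)} = 5 + P$ ($j{\left(P \right)} = P + 5 = 5 + P$)
$V = i \sqrt{778}$ ($V = \sqrt{\left(5 - 500\right) - 283} = \sqrt{-495 - 283} = \sqrt{-778} = i \sqrt{778} \approx 27.893 i$)
$t + V = -471908 + i \sqrt{778}$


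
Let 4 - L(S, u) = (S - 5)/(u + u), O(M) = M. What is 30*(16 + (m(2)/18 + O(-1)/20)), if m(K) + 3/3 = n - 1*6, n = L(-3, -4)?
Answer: 2831/6 ≈ 471.83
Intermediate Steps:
L(S, u) = 4 - (-5 + S)/(2*u) (L(S, u) = 4 - (S - 5)/(u + u) = 4 - (-5 + S)/(2*u))
n = 3 (n = (½)*(5 - 1*(-3) + 8*(-4))/(-4) = (½)*(-¼)*(5 + 3 - 32) = (½)*(-¼)*(-24) = 3)
m(K) = -4 (m(K) = -1 + (3 - 1*6) = -1 + (3 - 6) = -1 - 3 = -4)
30*(16 + (m(2)/18 + O(-1)/20)) = 30*(16 + (-4/18 - 1/20)) = 30*(16 + (-4*1/18 - 1*1/20)) = 30*(16 + (-2/9 - 1/20)) = 30*(16 - 49/180) = 30*(2831/180) = 2831/6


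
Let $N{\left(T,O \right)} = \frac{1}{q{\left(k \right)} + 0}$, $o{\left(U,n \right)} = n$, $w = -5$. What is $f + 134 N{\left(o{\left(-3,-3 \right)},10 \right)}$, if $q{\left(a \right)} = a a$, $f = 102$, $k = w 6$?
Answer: $\frac{45967}{450} \approx 102.15$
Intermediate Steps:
$k = -30$ ($k = \left(-5\right) 6 = -30$)
$q{\left(a \right)} = a^{2}$
$N{\left(T,O \right)} = \frac{1}{900}$ ($N{\left(T,O \right)} = \frac{1}{\left(-30\right)^{2} + 0} = \frac{1}{900 + 0} = \frac{1}{900}$)
$f + 134 N{\left(o{\left(-3,-3 \right)},10 \right)} = 102 + 134 \cdot \frac{1}{900} = 102 + \frac{67}{450} = \frac{45967}{450}$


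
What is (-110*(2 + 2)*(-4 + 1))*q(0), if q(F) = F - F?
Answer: 0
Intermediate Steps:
q(F) = 0
(-110*(2 + 2)*(-4 + 1))*q(0) = -110*(2 + 2)*(-4 + 1)*0 = -440*(-3)*0 = -110*(-12)*0 = 1320*0 = 0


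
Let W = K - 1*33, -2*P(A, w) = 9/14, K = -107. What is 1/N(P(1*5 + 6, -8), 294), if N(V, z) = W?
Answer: -1/140 ≈ -0.0071429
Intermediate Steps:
P(A, w) = -9/28 (P(A, w) = -9/(2*14) = -1/2*9/14 = -9/28)
W = -140 (W = -107 - 1*33 = -107 - 33 = -140)
N(V, z) = -140
1/N(P(1*5 + 6, -8), 294) = 1/(-140) = -1/140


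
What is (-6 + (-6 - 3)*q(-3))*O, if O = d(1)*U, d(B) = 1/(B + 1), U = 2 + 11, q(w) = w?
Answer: 273/2 ≈ 136.50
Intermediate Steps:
U = 13
d(B) = 1/(1 + B)
O = 13/2 (O = 13/(1 + 1) = 13/2 ≈ 6.5000)
(-6 + (-6 - 3)*q(-3))*O = (-6 + (-6 - 3)*(-3))*(13/2) = (-6 - 9*(-3))*(13/2) = (-6 + 27)*(13/2) = 21*(13/2) = 273/2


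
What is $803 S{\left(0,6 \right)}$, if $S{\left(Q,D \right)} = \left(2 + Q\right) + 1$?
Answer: $2409$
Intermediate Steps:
$S{\left(Q,D \right)} = 3 + Q$
$803 S{\left(0,6 \right)} = 803 \left(3 + 0\right) = 803 \cdot 3 = 2409$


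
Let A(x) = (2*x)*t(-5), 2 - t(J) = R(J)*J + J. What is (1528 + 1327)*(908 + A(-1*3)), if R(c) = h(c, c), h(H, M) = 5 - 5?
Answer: 2472430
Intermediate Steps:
h(H, M) = 0
R(c) = 0
t(J) = 2 - J (t(J) = 2 - (0*J + J) = 2 - (0 + J) = 2 - J)
A(x) = 14*x (A(x) = (2*x)*(2 - 1*(-5)) = (2*x)*(2 + 5) = (2*x)*7 = 14*x)
(1528 + 1327)*(908 + A(-1*3)) = (1528 + 1327)*(908 + 14*(-1*3)) = 2855*(908 + 14*(-3)) = 2855*(908 - 42) = 2855*866 = 2472430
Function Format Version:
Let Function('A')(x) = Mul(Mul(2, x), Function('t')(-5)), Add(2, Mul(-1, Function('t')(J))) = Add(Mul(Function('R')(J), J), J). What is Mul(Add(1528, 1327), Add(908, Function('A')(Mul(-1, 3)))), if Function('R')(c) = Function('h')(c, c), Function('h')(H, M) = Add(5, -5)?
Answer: 2472430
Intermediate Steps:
Function('h')(H, M) = 0
Function('R')(c) = 0
Function('t')(J) = Add(2, Mul(-1, J)) (Function('t')(J) = Add(2, Mul(-1, Add(Mul(0, J), J))) = Add(2, Mul(-1, Add(0, J))) = Add(2, Mul(-1, J)))
Function('A')(x) = Mul(14, x) (Function('A')(x) = Mul(Mul(2, x), Add(2, Mul(-1, -5))) = Mul(Mul(2, x), Add(2, 5)) = Mul(Mul(2, x), 7) = Mul(14, x))
Mul(Add(1528, 1327), Add(908, Function('A')(Mul(-1, 3)))) = Mul(Add(1528, 1327), Add(908, Mul(14, Mul(-1, 3)))) = Mul(2855, Add(908, Mul(14, -3))) = Mul(2855, Add(908, -42)) = Mul(2855, 866) = 2472430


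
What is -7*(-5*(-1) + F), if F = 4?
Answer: -63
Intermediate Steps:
-7*(-5*(-1) + F) = -7*(-5*(-1) + 4) = -7*(5 + 4) = -7*9 = -63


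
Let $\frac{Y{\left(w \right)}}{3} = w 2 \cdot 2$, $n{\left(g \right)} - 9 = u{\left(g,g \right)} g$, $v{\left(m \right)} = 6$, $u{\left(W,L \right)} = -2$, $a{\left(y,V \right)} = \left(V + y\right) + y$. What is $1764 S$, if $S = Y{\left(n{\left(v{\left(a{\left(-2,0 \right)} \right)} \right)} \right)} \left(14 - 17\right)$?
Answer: $190512$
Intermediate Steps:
$a{\left(y,V \right)} = V + 2 y$
$n{\left(g \right)} = 9 - 2 g$
$Y{\left(w \right)} = 12 w$ ($Y{\left(w \right)} = 3 w 2 \cdot 2 = 3 \cdot 2 w 2 = 3 \cdot 4 w = 12 w$)
$S = 108$ ($S = 12 \left(9 - 12\right) \left(14 - 17\right) = 12 \left(9 - 12\right) \left(-3\right) = 12 \left(-3\right) \left(-3\right) = \left(-36\right) \left(-3\right) = 108$)
$1764 S = 1764 \cdot 108 = 190512$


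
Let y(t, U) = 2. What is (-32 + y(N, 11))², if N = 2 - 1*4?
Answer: 900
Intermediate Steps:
N = -2 (N = 2 - 4 = -2)
(-32 + y(N, 11))² = (-32 + 2)² = (-30)² = 900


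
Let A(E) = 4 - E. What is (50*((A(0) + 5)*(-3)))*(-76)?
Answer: 102600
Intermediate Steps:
(50*((A(0) + 5)*(-3)))*(-76) = (50*(((4 - 1*0) + 5)*(-3)))*(-76) = (50*(((4 + 0) + 5)*(-3)))*(-76) = (50*((4 + 5)*(-3)))*(-76) = (50*(9*(-3)))*(-76) = (50*(-27))*(-76) = -1350*(-76) = 102600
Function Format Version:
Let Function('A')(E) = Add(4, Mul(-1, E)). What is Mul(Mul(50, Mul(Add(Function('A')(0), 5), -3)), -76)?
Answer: 102600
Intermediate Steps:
Mul(Mul(50, Mul(Add(Function('A')(0), 5), -3)), -76) = Mul(Mul(50, Mul(Add(Add(4, Mul(-1, 0)), 5), -3)), -76) = Mul(Mul(50, Mul(Add(Add(4, 0), 5), -3)), -76) = Mul(Mul(50, Mul(Add(4, 5), -3)), -76) = Mul(Mul(50, Mul(9, -3)), -76) = Mul(Mul(50, -27), -76) = Mul(-1350, -76) = 102600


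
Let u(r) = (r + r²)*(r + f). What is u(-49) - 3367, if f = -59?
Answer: -257383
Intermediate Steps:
u(r) = (-59 + r)*(r + r²) (u(r) = (r + r²)*(r - 59) = (r + r²)*(-59 + r) = (-59 + r)*(r + r²))
u(-49) - 3367 = -49*(-59 + (-49)² - 58*(-49)) - 3367 = -49*(-59 + 2401 + 2842) - 3367 = -49*5184 - 3367 = -254016 - 3367 = -257383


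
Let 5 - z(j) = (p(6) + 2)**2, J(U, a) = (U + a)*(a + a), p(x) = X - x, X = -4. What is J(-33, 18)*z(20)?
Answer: 31860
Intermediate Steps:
p(x) = -4 - x
J(U, a) = 2*a*(U + a) (J(U, a) = (U + a)*(2*a) = 2*a*(U + a))
z(j) = -59 (z(j) = 5 - ((-4 - 1*6) + 2)**2 = 5 - ((-4 - 6) + 2)**2 = 5 - (-10 + 2)**2 = 5 - 1*(-8)**2 = 5 - 1*64 = 5 - 64 = -59)
J(-33, 18)*z(20) = (2*18*(-33 + 18))*(-59) = (2*18*(-15))*(-59) = -540*(-59) = 31860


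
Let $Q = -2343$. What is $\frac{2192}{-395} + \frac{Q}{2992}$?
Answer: $- \frac{680359}{107440} \approx -6.3325$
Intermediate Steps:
$\frac{2192}{-395} + \frac{Q}{2992} = \frac{2192}{-395} - \frac{2343}{2992} = 2192 \left(- \frac{1}{395}\right) - \frac{213}{272} = - \frac{2192}{395} - \frac{213}{272} = - \frac{680359}{107440}$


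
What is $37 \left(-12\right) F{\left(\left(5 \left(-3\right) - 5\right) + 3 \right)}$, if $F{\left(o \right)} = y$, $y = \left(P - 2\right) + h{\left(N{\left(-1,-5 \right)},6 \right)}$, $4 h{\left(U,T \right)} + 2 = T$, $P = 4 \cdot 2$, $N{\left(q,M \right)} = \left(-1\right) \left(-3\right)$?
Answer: $-3108$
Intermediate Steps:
$N{\left(q,M \right)} = 3$
$P = 8$
$h{\left(U,T \right)} = - \frac{1}{2} + \frac{T}{4}$
$y = 7$ ($y = \left(8 - 2\right) + \left(- \frac{1}{2} + \frac{1}{4} \cdot 6\right) = 6 + \left(- \frac{1}{2} + \frac{3}{2}\right) = 6 + 1 = 7$)
$F{\left(o \right)} = 7$
$37 \left(-12\right) F{\left(\left(5 \left(-3\right) - 5\right) + 3 \right)} = 37 \left(-12\right) 7 = \left(-444\right) 7 = -3108$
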